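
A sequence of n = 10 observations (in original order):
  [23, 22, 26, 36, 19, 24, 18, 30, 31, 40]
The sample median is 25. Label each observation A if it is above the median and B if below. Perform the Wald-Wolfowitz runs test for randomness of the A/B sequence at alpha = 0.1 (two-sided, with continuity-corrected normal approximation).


Step 1: Compute median = 25; label A = above, B = below.
Labels in order: BBAABBBAAA  (n_A = 5, n_B = 5)
Step 2: Count runs R = 4.
Step 3: Under H0 (random ordering), E[R] = 2*n_A*n_B/(n_A+n_B) + 1 = 2*5*5/10 + 1 = 6.0000.
        Var[R] = 2*n_A*n_B*(2*n_A*n_B - n_A - n_B) / ((n_A+n_B)^2 * (n_A+n_B-1)) = 2000/900 = 2.2222.
        SD[R] = 1.4907.
Step 4: Continuity-corrected z = (R + 0.5 - E[R]) / SD[R] = (4 + 0.5 - 6.0000) / 1.4907 = -1.0062.
Step 5: Two-sided p-value via normal approximation = 2*(1 - Phi(|z|)) = 0.314305.
Step 6: alpha = 0.1. fail to reject H0.

R = 4, z = -1.0062, p = 0.314305, fail to reject H0.


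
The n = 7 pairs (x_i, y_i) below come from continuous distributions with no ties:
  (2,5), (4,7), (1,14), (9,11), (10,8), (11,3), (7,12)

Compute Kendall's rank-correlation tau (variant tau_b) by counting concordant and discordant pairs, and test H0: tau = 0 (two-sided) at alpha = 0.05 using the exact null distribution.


Step 1: Enumerate the 21 unordered pairs (i,j) with i<j and classify each by sign(x_j-x_i) * sign(y_j-y_i).
  (1,2):dx=+2,dy=+2->C; (1,3):dx=-1,dy=+9->D; (1,4):dx=+7,dy=+6->C; (1,5):dx=+8,dy=+3->C
  (1,6):dx=+9,dy=-2->D; (1,7):dx=+5,dy=+7->C; (2,3):dx=-3,dy=+7->D; (2,4):dx=+5,dy=+4->C
  (2,5):dx=+6,dy=+1->C; (2,6):dx=+7,dy=-4->D; (2,7):dx=+3,dy=+5->C; (3,4):dx=+8,dy=-3->D
  (3,5):dx=+9,dy=-6->D; (3,6):dx=+10,dy=-11->D; (3,7):dx=+6,dy=-2->D; (4,5):dx=+1,dy=-3->D
  (4,6):dx=+2,dy=-8->D; (4,7):dx=-2,dy=+1->D; (5,6):dx=+1,dy=-5->D; (5,7):dx=-3,dy=+4->D
  (6,7):dx=-4,dy=+9->D
Step 2: C = 7, D = 14, total pairs = 21.
Step 3: tau = (C - D)/(n(n-1)/2) = (7 - 14)/21 = -0.333333.
Step 4: Exact two-sided p-value (enumerate n! = 5040 permutations of y under H0): p = 0.381349.
Step 5: alpha = 0.05. fail to reject H0.

tau_b = -0.3333 (C=7, D=14), p = 0.381349, fail to reject H0.


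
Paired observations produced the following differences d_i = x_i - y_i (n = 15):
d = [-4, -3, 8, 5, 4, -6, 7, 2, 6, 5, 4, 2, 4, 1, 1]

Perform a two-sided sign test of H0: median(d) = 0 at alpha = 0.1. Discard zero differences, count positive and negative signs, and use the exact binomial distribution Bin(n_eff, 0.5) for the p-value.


Step 1: Discard zero differences. Original n = 15; n_eff = number of nonzero differences = 15.
Nonzero differences (with sign): -4, -3, +8, +5, +4, -6, +7, +2, +6, +5, +4, +2, +4, +1, +1
Step 2: Count signs: positive = 12, negative = 3.
Step 3: Under H0: P(positive) = 0.5, so the number of positives S ~ Bin(15, 0.5).
Step 4: Two-sided exact p-value = sum of Bin(15,0.5) probabilities at or below the observed probability = 0.035156.
Step 5: alpha = 0.1. reject H0.

n_eff = 15, pos = 12, neg = 3, p = 0.035156, reject H0.


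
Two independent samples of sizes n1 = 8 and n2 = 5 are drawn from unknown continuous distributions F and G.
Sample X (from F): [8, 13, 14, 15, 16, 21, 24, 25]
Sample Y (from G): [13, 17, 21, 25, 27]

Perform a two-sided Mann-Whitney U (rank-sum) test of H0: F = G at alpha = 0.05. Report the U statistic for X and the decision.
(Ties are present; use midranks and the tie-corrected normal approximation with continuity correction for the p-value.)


Step 1: Combine and sort all 13 observations; assign midranks.
sorted (value, group): (8,X), (13,X), (13,Y), (14,X), (15,X), (16,X), (17,Y), (21,X), (21,Y), (24,X), (25,X), (25,Y), (27,Y)
ranks: 8->1, 13->2.5, 13->2.5, 14->4, 15->5, 16->6, 17->7, 21->8.5, 21->8.5, 24->10, 25->11.5, 25->11.5, 27->13
Step 2: Rank sum for X: R1 = 1 + 2.5 + 4 + 5 + 6 + 8.5 + 10 + 11.5 = 48.5.
Step 3: U_X = R1 - n1(n1+1)/2 = 48.5 - 8*9/2 = 48.5 - 36 = 12.5.
       U_Y = n1*n2 - U_X = 40 - 12.5 = 27.5.
Step 4: Ties are present, so use the tie-corrected normal approximation (with continuity correction) for the p-value.
Step 5: p-value = 0.303506; compare to alpha = 0.05. fail to reject H0.

U_X = 12.5, p = 0.303506, fail to reject H0 at alpha = 0.05.


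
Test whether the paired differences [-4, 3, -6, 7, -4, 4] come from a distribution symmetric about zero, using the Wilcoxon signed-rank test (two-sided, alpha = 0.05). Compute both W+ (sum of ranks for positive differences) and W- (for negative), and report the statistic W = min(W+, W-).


Step 1: Drop any zero differences (none here) and take |d_i|.
|d| = [4, 3, 6, 7, 4, 4]
Step 2: Midrank |d_i| (ties get averaged ranks).
ranks: |4|->3, |3|->1, |6|->5, |7|->6, |4|->3, |4|->3
Step 3: Attach original signs; sum ranks with positive sign and with negative sign.
W+ = 1 + 6 + 3 = 10
W- = 3 + 5 + 3 = 11
(Check: W+ + W- = 21 should equal n(n+1)/2 = 21.)
Step 4: Test statistic W = min(W+, W-) = 10.
Step 5: Ties in |d|, so use the tie-corrected normal approximation.
        E[W] = n(n+1)/4 = 6*7/4 = 10.5.
        Tie groups: |d|=4 (t=3); sum(t^3 - t) = 24.
        Var[W] = n(n+1)(2n+1)/24 - sum(t^3-t)/48 = 546/24 - 24/48 = 22.25.
        z = (W - E[W]) / sqrt(Var[W]) = (10 - 10.5) / 4.7170 = -0.1060.
        Two-sided p = 2*Phi(z) = 0.915583.
Step 6: alpha = 0.05. fail to reject H0.

W+ = 10, W- = 11, W = min = 10, p = 0.915583, fail to reject H0.


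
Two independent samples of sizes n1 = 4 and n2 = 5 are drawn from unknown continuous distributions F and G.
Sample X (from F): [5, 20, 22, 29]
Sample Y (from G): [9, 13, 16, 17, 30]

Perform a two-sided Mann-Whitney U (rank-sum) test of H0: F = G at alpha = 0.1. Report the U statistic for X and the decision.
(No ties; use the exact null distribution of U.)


Step 1: Combine and sort all 9 observations; assign midranks.
sorted (value, group): (5,X), (9,Y), (13,Y), (16,Y), (17,Y), (20,X), (22,X), (29,X), (30,Y)
ranks: 5->1, 9->2, 13->3, 16->4, 17->5, 20->6, 22->7, 29->8, 30->9
Step 2: Rank sum for X: R1 = 1 + 6 + 7 + 8 = 22.
Step 3: U_X = R1 - n1(n1+1)/2 = 22 - 4*5/2 = 22 - 10 = 12.
       U_Y = n1*n2 - U_X = 20 - 12 = 8.
Step 4: No ties, so the exact null distribution of U (based on enumerating the C(9,4) = 126 equally likely rank assignments) gives the two-sided p-value.
Step 5: p-value = 0.730159; compare to alpha = 0.1. fail to reject H0.

U_X = 12, p = 0.730159, fail to reject H0 at alpha = 0.1.


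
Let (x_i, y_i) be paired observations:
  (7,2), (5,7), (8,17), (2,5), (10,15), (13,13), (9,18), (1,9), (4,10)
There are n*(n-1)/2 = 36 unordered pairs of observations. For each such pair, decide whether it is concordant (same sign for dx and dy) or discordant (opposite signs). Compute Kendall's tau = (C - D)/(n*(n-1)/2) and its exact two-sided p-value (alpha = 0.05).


Step 1: Enumerate the 36 unordered pairs (i,j) with i<j and classify each by sign(x_j-x_i) * sign(y_j-y_i).
  (1,2):dx=-2,dy=+5->D; (1,3):dx=+1,dy=+15->C; (1,4):dx=-5,dy=+3->D; (1,5):dx=+3,dy=+13->C
  (1,6):dx=+6,dy=+11->C; (1,7):dx=+2,dy=+16->C; (1,8):dx=-6,dy=+7->D; (1,9):dx=-3,dy=+8->D
  (2,3):dx=+3,dy=+10->C; (2,4):dx=-3,dy=-2->C; (2,5):dx=+5,dy=+8->C; (2,6):dx=+8,dy=+6->C
  (2,7):dx=+4,dy=+11->C; (2,8):dx=-4,dy=+2->D; (2,9):dx=-1,dy=+3->D; (3,4):dx=-6,dy=-12->C
  (3,5):dx=+2,dy=-2->D; (3,6):dx=+5,dy=-4->D; (3,7):dx=+1,dy=+1->C; (3,8):dx=-7,dy=-8->C
  (3,9):dx=-4,dy=-7->C; (4,5):dx=+8,dy=+10->C; (4,6):dx=+11,dy=+8->C; (4,7):dx=+7,dy=+13->C
  (4,8):dx=-1,dy=+4->D; (4,9):dx=+2,dy=+5->C; (5,6):dx=+3,dy=-2->D; (5,7):dx=-1,dy=+3->D
  (5,8):dx=-9,dy=-6->C; (5,9):dx=-6,dy=-5->C; (6,7):dx=-4,dy=+5->D; (6,8):dx=-12,dy=-4->C
  (6,9):dx=-9,dy=-3->C; (7,8):dx=-8,dy=-9->C; (7,9):dx=-5,dy=-8->C; (8,9):dx=+3,dy=+1->C
Step 2: C = 24, D = 12, total pairs = 36.
Step 3: tau = (C - D)/(n(n-1)/2) = (24 - 12)/36 = 0.333333.
Step 4: Exact two-sided p-value (enumerate n! = 362880 permutations of y under H0): p = 0.259518.
Step 5: alpha = 0.05. fail to reject H0.

tau_b = 0.3333 (C=24, D=12), p = 0.259518, fail to reject H0.


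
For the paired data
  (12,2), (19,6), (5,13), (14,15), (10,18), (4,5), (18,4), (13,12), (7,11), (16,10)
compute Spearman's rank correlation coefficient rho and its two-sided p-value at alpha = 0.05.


Step 1: Rank x and y separately (midranks; no ties here).
rank(x): 12->5, 19->10, 5->2, 14->7, 10->4, 4->1, 18->9, 13->6, 7->3, 16->8
rank(y): 2->1, 6->4, 13->8, 15->9, 18->10, 5->3, 4->2, 12->7, 11->6, 10->5
Step 2: d_i = R_x(i) - R_y(i); compute d_i^2.
  (5-1)^2=16, (10-4)^2=36, (2-8)^2=36, (7-9)^2=4, (4-10)^2=36, (1-3)^2=4, (9-2)^2=49, (6-7)^2=1, (3-6)^2=9, (8-5)^2=9
sum(d^2) = 200.
Step 3: rho = 1 - 6*200 / (10*(10^2 - 1)) = 1 - 1200/990 = -0.212121.
Step 4: Under H0, t = rho * sqrt((n-2)/(1-rho^2)) = -0.6139 ~ t(8).
Step 5: Two-sided p-value from the t-distribution with 8 df = 0.556306.
Step 6: alpha = 0.05. fail to reject H0.

rho = -0.2121, p = 0.556306, fail to reject H0 at alpha = 0.05.


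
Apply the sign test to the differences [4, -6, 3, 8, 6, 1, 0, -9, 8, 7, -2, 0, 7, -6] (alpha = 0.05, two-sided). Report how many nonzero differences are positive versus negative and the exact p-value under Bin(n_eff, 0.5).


Step 1: Discard zero differences. Original n = 14; n_eff = number of nonzero differences = 12.
Nonzero differences (with sign): +4, -6, +3, +8, +6, +1, -9, +8, +7, -2, +7, -6
Step 2: Count signs: positive = 8, negative = 4.
Step 3: Under H0: P(positive) = 0.5, so the number of positives S ~ Bin(12, 0.5).
Step 4: Two-sided exact p-value = sum of Bin(12,0.5) probabilities at or below the observed probability = 0.387695.
Step 5: alpha = 0.05. fail to reject H0.

n_eff = 12, pos = 8, neg = 4, p = 0.387695, fail to reject H0.


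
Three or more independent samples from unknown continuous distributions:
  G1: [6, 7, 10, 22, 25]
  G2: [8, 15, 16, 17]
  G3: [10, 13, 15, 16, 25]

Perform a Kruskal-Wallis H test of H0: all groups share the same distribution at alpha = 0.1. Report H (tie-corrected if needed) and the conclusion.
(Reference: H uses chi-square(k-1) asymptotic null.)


Step 1: Combine all N = 14 observations and assign midranks.
sorted (value, group, rank): (6,G1,1), (7,G1,2), (8,G2,3), (10,G1,4.5), (10,G3,4.5), (13,G3,6), (15,G2,7.5), (15,G3,7.5), (16,G2,9.5), (16,G3,9.5), (17,G2,11), (22,G1,12), (25,G1,13.5), (25,G3,13.5)
Step 2: Sum ranks within each group.
R_1 = 33 (n_1 = 5)
R_2 = 31 (n_2 = 4)
R_3 = 41 (n_3 = 5)
Step 3: H = 12/(N(N+1)) * sum(R_i^2/n_i) - 3(N+1)
     = 12/(14*15) * (33^2/5 + 31^2/4 + 41^2/5) - 3*15
     = 0.057143 * 794.25 - 45
     = 0.385714.
Step 4: Ties present; correction factor C = 1 - 24/(14^3 - 14) = 0.991209. Corrected H = 0.385714 / 0.991209 = 0.389135.
Step 5: Under H0, H ~ chi^2(2); p-value = 0.823191.
Step 6: alpha = 0.1. fail to reject H0.

H = 0.3891, df = 2, p = 0.823191, fail to reject H0.


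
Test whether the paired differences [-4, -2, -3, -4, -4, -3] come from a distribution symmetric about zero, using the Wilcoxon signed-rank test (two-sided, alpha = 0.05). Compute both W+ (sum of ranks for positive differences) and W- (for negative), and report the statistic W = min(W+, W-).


Step 1: Drop any zero differences (none here) and take |d_i|.
|d| = [4, 2, 3, 4, 4, 3]
Step 2: Midrank |d_i| (ties get averaged ranks).
ranks: |4|->5, |2|->1, |3|->2.5, |4|->5, |4|->5, |3|->2.5
Step 3: Attach original signs; sum ranks with positive sign and with negative sign.
W+ = 0 = 0
W- = 5 + 1 + 2.5 + 5 + 5 + 2.5 = 21
(Check: W+ + W- = 21 should equal n(n+1)/2 = 21.)
Step 4: Test statistic W = min(W+, W-) = 0.
Step 5: Ties in |d|, so use the tie-corrected normal approximation.
        E[W] = n(n+1)/4 = 6*7/4 = 10.5.
        Tie groups: |d|=3 (t=2), |d|=4 (t=3); sum(t^3 - t) = 30.
        Var[W] = n(n+1)(2n+1)/24 - sum(t^3-t)/48 = 546/24 - 30/48 = 22.125.
        z = (W - E[W]) / sqrt(Var[W]) = (0 - 10.5) / 4.7037 = -2.2323.
        Two-sided p = 2*Phi(z) = 0.025597.
Step 6: alpha = 0.05. reject H0.

W+ = 0, W- = 21, W = min = 0, p = 0.025597, reject H0.


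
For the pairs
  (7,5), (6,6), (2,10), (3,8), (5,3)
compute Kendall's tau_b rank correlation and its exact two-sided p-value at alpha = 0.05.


Step 1: Enumerate the 10 unordered pairs (i,j) with i<j and classify each by sign(x_j-x_i) * sign(y_j-y_i).
  (1,2):dx=-1,dy=+1->D; (1,3):dx=-5,dy=+5->D; (1,4):dx=-4,dy=+3->D; (1,5):dx=-2,dy=-2->C
  (2,3):dx=-4,dy=+4->D; (2,4):dx=-3,dy=+2->D; (2,5):dx=-1,dy=-3->C; (3,4):dx=+1,dy=-2->D
  (3,5):dx=+3,dy=-7->D; (4,5):dx=+2,dy=-5->D
Step 2: C = 2, D = 8, total pairs = 10.
Step 3: tau = (C - D)/(n(n-1)/2) = (2 - 8)/10 = -0.600000.
Step 4: Exact two-sided p-value (enumerate n! = 120 permutations of y under H0): p = 0.233333.
Step 5: alpha = 0.05. fail to reject H0.

tau_b = -0.6000 (C=2, D=8), p = 0.233333, fail to reject H0.


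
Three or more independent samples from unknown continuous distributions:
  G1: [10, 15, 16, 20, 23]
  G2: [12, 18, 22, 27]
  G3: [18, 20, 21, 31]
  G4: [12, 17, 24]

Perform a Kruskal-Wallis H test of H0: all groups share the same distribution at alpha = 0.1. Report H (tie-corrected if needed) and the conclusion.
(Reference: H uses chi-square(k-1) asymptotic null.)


Step 1: Combine all N = 16 observations and assign midranks.
sorted (value, group, rank): (10,G1,1), (12,G2,2.5), (12,G4,2.5), (15,G1,4), (16,G1,5), (17,G4,6), (18,G2,7.5), (18,G3,7.5), (20,G1,9.5), (20,G3,9.5), (21,G3,11), (22,G2,12), (23,G1,13), (24,G4,14), (27,G2,15), (31,G3,16)
Step 2: Sum ranks within each group.
R_1 = 32.5 (n_1 = 5)
R_2 = 37 (n_2 = 4)
R_3 = 44 (n_3 = 4)
R_4 = 22.5 (n_4 = 3)
Step 3: H = 12/(N(N+1)) * sum(R_i^2/n_i) - 3(N+1)
     = 12/(16*17) * (32.5^2/5 + 37^2/4 + 44^2/4 + 22.5^2/3) - 3*17
     = 0.044118 * 1206.25 - 51
     = 2.216912.
Step 4: Ties present; correction factor C = 1 - 18/(16^3 - 16) = 0.995588. Corrected H = 2.216912 / 0.995588 = 2.226736.
Step 5: Under H0, H ~ chi^2(3); p-value = 0.526702.
Step 6: alpha = 0.1. fail to reject H0.

H = 2.2267, df = 3, p = 0.526702, fail to reject H0.


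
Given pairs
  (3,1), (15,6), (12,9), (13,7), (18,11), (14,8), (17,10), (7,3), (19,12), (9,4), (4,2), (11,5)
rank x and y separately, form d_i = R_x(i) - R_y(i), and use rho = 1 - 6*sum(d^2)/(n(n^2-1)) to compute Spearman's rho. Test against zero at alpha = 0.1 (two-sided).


Step 1: Rank x and y separately (midranks; no ties here).
rank(x): 3->1, 15->9, 12->6, 13->7, 18->11, 14->8, 17->10, 7->3, 19->12, 9->4, 4->2, 11->5
rank(y): 1->1, 6->6, 9->9, 7->7, 11->11, 8->8, 10->10, 3->3, 12->12, 4->4, 2->2, 5->5
Step 2: d_i = R_x(i) - R_y(i); compute d_i^2.
  (1-1)^2=0, (9-6)^2=9, (6-9)^2=9, (7-7)^2=0, (11-11)^2=0, (8-8)^2=0, (10-10)^2=0, (3-3)^2=0, (12-12)^2=0, (4-4)^2=0, (2-2)^2=0, (5-5)^2=0
sum(d^2) = 18.
Step 3: rho = 1 - 6*18 / (12*(12^2 - 1)) = 1 - 108/1716 = 0.937063.
Step 4: Under H0, t = rho * sqrt((n-2)/(1-rho^2)) = 8.4868 ~ t(10).
Step 5: Two-sided p-value from the t-distribution with 10 df = 0.000007.
Step 6: alpha = 0.1. reject H0.

rho = 0.9371, p = 0.000007, reject H0 at alpha = 0.1.


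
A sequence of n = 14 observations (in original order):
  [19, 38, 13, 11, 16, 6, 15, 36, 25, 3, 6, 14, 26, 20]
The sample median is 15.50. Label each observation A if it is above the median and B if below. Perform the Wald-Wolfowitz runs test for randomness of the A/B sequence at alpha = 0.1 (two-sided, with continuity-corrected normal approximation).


Step 1: Compute median = 15.50; label A = above, B = below.
Labels in order: AABBABBAABBBAA  (n_A = 7, n_B = 7)
Step 2: Count runs R = 7.
Step 3: Under H0 (random ordering), E[R] = 2*n_A*n_B/(n_A+n_B) + 1 = 2*7*7/14 + 1 = 8.0000.
        Var[R] = 2*n_A*n_B*(2*n_A*n_B - n_A - n_B) / ((n_A+n_B)^2 * (n_A+n_B-1)) = 8232/2548 = 3.2308.
        SD[R] = 1.7974.
Step 4: Continuity-corrected z = (R + 0.5 - E[R]) / SD[R] = (7 + 0.5 - 8.0000) / 1.7974 = -0.2782.
Step 5: Two-sided p-value via normal approximation = 2*(1 - Phi(|z|)) = 0.780879.
Step 6: alpha = 0.1. fail to reject H0.

R = 7, z = -0.2782, p = 0.780879, fail to reject H0.


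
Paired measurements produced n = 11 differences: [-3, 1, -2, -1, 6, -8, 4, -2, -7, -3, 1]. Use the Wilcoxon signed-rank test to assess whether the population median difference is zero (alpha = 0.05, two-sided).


Step 1: Drop any zero differences (none here) and take |d_i|.
|d| = [3, 1, 2, 1, 6, 8, 4, 2, 7, 3, 1]
Step 2: Midrank |d_i| (ties get averaged ranks).
ranks: |3|->6.5, |1|->2, |2|->4.5, |1|->2, |6|->9, |8|->11, |4|->8, |2|->4.5, |7|->10, |3|->6.5, |1|->2
Step 3: Attach original signs; sum ranks with positive sign and with negative sign.
W+ = 2 + 9 + 8 + 2 = 21
W- = 6.5 + 4.5 + 2 + 11 + 4.5 + 10 + 6.5 = 45
(Check: W+ + W- = 66 should equal n(n+1)/2 = 66.)
Step 4: Test statistic W = min(W+, W-) = 21.
Step 5: Ties in |d|, so use the tie-corrected normal approximation.
        E[W] = n(n+1)/4 = 11*12/4 = 33.
        Tie groups: |d|=1 (t=3), |d|=2 (t=2), |d|=3 (t=2); sum(t^3 - t) = 36.
        Var[W] = n(n+1)(2n+1)/24 - sum(t^3-t)/48 = 3036/24 - 36/48 = 125.75.
        z = (W - E[W]) / sqrt(Var[W]) = (21 - 33) / 11.2138 = -1.0701.
        Two-sided p = 2*Phi(z) = 0.284571.
Step 6: alpha = 0.05. fail to reject H0.

W+ = 21, W- = 45, W = min = 21, p = 0.284571, fail to reject H0.


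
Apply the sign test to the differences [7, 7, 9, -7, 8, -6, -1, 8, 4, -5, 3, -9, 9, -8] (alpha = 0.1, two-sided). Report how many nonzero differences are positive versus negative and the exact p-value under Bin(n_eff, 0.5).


Step 1: Discard zero differences. Original n = 14; n_eff = number of nonzero differences = 14.
Nonzero differences (with sign): +7, +7, +9, -7, +8, -6, -1, +8, +4, -5, +3, -9, +9, -8
Step 2: Count signs: positive = 8, negative = 6.
Step 3: Under H0: P(positive) = 0.5, so the number of positives S ~ Bin(14, 0.5).
Step 4: Two-sided exact p-value = sum of Bin(14,0.5) probabilities at or below the observed probability = 0.790527.
Step 5: alpha = 0.1. fail to reject H0.

n_eff = 14, pos = 8, neg = 6, p = 0.790527, fail to reject H0.


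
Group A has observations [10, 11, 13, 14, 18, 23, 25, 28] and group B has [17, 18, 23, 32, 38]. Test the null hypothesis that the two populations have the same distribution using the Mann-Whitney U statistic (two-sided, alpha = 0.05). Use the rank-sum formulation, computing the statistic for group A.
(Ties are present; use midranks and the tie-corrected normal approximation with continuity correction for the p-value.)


Step 1: Combine and sort all 13 observations; assign midranks.
sorted (value, group): (10,X), (11,X), (13,X), (14,X), (17,Y), (18,X), (18,Y), (23,X), (23,Y), (25,X), (28,X), (32,Y), (38,Y)
ranks: 10->1, 11->2, 13->3, 14->4, 17->5, 18->6.5, 18->6.5, 23->8.5, 23->8.5, 25->10, 28->11, 32->12, 38->13
Step 2: Rank sum for X: R1 = 1 + 2 + 3 + 4 + 6.5 + 8.5 + 10 + 11 = 46.
Step 3: U_X = R1 - n1(n1+1)/2 = 46 - 8*9/2 = 46 - 36 = 10.
       U_Y = n1*n2 - U_X = 40 - 10 = 30.
Step 4: Ties are present, so use the tie-corrected normal approximation (with continuity correction) for the p-value.
Step 5: p-value = 0.163169; compare to alpha = 0.05. fail to reject H0.

U_X = 10, p = 0.163169, fail to reject H0 at alpha = 0.05.


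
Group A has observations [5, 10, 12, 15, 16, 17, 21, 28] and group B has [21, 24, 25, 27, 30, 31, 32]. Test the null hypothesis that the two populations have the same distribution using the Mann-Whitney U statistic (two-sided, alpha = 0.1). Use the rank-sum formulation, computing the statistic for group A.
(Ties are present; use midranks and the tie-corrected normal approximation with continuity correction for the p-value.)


Step 1: Combine and sort all 15 observations; assign midranks.
sorted (value, group): (5,X), (10,X), (12,X), (15,X), (16,X), (17,X), (21,X), (21,Y), (24,Y), (25,Y), (27,Y), (28,X), (30,Y), (31,Y), (32,Y)
ranks: 5->1, 10->2, 12->3, 15->4, 16->5, 17->6, 21->7.5, 21->7.5, 24->9, 25->10, 27->11, 28->12, 30->13, 31->14, 32->15
Step 2: Rank sum for X: R1 = 1 + 2 + 3 + 4 + 5 + 6 + 7.5 + 12 = 40.5.
Step 3: U_X = R1 - n1(n1+1)/2 = 40.5 - 8*9/2 = 40.5 - 36 = 4.5.
       U_Y = n1*n2 - U_X = 56 - 4.5 = 51.5.
Step 4: Ties are present, so use the tie-corrected normal approximation (with continuity correction) for the p-value.
Step 5: p-value = 0.007719; compare to alpha = 0.1. reject H0.

U_X = 4.5, p = 0.007719, reject H0 at alpha = 0.1.


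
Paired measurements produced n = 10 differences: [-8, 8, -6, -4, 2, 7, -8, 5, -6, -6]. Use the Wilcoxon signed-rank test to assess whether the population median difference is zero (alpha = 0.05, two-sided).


Step 1: Drop any zero differences (none here) and take |d_i|.
|d| = [8, 8, 6, 4, 2, 7, 8, 5, 6, 6]
Step 2: Midrank |d_i| (ties get averaged ranks).
ranks: |8|->9, |8|->9, |6|->5, |4|->2, |2|->1, |7|->7, |8|->9, |5|->3, |6|->5, |6|->5
Step 3: Attach original signs; sum ranks with positive sign and with negative sign.
W+ = 9 + 1 + 7 + 3 = 20
W- = 9 + 5 + 2 + 9 + 5 + 5 = 35
(Check: W+ + W- = 55 should equal n(n+1)/2 = 55.)
Step 4: Test statistic W = min(W+, W-) = 20.
Step 5: Ties in |d|, so use the tie-corrected normal approximation.
        E[W] = n(n+1)/4 = 10*11/4 = 27.5.
        Tie groups: |d|=6 (t=3), |d|=8 (t=3); sum(t^3 - t) = 48.
        Var[W] = n(n+1)(2n+1)/24 - sum(t^3-t)/48 = 2310/24 - 48/48 = 95.25.
        z = (W - E[W]) / sqrt(Var[W]) = (20 - 27.5) / 9.7596 = -0.7685.
        Two-sided p = 2*Phi(z) = 0.442206.
Step 6: alpha = 0.05. fail to reject H0.

W+ = 20, W- = 35, W = min = 20, p = 0.442206, fail to reject H0.


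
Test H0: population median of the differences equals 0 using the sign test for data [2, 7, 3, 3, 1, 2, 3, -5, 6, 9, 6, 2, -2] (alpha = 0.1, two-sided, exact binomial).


Step 1: Discard zero differences. Original n = 13; n_eff = number of nonzero differences = 13.
Nonzero differences (with sign): +2, +7, +3, +3, +1, +2, +3, -5, +6, +9, +6, +2, -2
Step 2: Count signs: positive = 11, negative = 2.
Step 3: Under H0: P(positive) = 0.5, so the number of positives S ~ Bin(13, 0.5).
Step 4: Two-sided exact p-value = sum of Bin(13,0.5) probabilities at or below the observed probability = 0.022461.
Step 5: alpha = 0.1. reject H0.

n_eff = 13, pos = 11, neg = 2, p = 0.022461, reject H0.


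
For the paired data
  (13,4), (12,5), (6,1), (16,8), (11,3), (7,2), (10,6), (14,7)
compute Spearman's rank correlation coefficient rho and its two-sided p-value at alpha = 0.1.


Step 1: Rank x and y separately (midranks; no ties here).
rank(x): 13->6, 12->5, 6->1, 16->8, 11->4, 7->2, 10->3, 14->7
rank(y): 4->4, 5->5, 1->1, 8->8, 3->3, 2->2, 6->6, 7->7
Step 2: d_i = R_x(i) - R_y(i); compute d_i^2.
  (6-4)^2=4, (5-5)^2=0, (1-1)^2=0, (8-8)^2=0, (4-3)^2=1, (2-2)^2=0, (3-6)^2=9, (7-7)^2=0
sum(d^2) = 14.
Step 3: rho = 1 - 6*14 / (8*(8^2 - 1)) = 1 - 84/504 = 0.833333.
Step 4: Under H0, t = rho * sqrt((n-2)/(1-rho^2)) = 3.6927 ~ t(6).
Step 5: Two-sided p-value from the t-distribution with 6 df = 0.010176.
Step 6: alpha = 0.1. reject H0.

rho = 0.8333, p = 0.010176, reject H0 at alpha = 0.1.


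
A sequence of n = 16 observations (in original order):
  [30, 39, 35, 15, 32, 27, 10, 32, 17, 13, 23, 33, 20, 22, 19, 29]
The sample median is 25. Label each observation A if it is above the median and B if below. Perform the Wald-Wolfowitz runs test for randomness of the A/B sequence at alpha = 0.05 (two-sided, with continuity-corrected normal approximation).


Step 1: Compute median = 25; label A = above, B = below.
Labels in order: AAABAABABBBABBBA  (n_A = 8, n_B = 8)
Step 2: Count runs R = 9.
Step 3: Under H0 (random ordering), E[R] = 2*n_A*n_B/(n_A+n_B) + 1 = 2*8*8/16 + 1 = 9.0000.
        Var[R] = 2*n_A*n_B*(2*n_A*n_B - n_A - n_B) / ((n_A+n_B)^2 * (n_A+n_B-1)) = 14336/3840 = 3.7333.
        SD[R] = 1.9322.
Step 4: R = E[R], so z = 0 with no continuity correction.
Step 5: Two-sided p-value via normal approximation = 2*(1 - Phi(|z|)) = 1.000000.
Step 6: alpha = 0.05. fail to reject H0.

R = 9, z = 0.0000, p = 1.000000, fail to reject H0.


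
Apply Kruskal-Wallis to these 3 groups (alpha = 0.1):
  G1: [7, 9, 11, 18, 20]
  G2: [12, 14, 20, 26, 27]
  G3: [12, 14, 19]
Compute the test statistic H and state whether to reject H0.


Step 1: Combine all N = 13 observations and assign midranks.
sorted (value, group, rank): (7,G1,1), (9,G1,2), (11,G1,3), (12,G2,4.5), (12,G3,4.5), (14,G2,6.5), (14,G3,6.5), (18,G1,8), (19,G3,9), (20,G1,10.5), (20,G2,10.5), (26,G2,12), (27,G2,13)
Step 2: Sum ranks within each group.
R_1 = 24.5 (n_1 = 5)
R_2 = 46.5 (n_2 = 5)
R_3 = 20 (n_3 = 3)
Step 3: H = 12/(N(N+1)) * sum(R_i^2/n_i) - 3(N+1)
     = 12/(13*14) * (24.5^2/5 + 46.5^2/5 + 20^2/3) - 3*14
     = 0.065934 * 685.833 - 42
     = 3.219780.
Step 4: Ties present; correction factor C = 1 - 18/(13^3 - 13) = 0.991758. Corrected H = 3.219780 / 0.991758 = 3.246537.
Step 5: Under H0, H ~ chi^2(2); p-value = 0.197253.
Step 6: alpha = 0.1. fail to reject H0.

H = 3.2465, df = 2, p = 0.197253, fail to reject H0.


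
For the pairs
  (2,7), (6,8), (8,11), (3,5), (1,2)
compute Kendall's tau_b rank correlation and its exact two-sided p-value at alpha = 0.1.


Step 1: Enumerate the 10 unordered pairs (i,j) with i<j and classify each by sign(x_j-x_i) * sign(y_j-y_i).
  (1,2):dx=+4,dy=+1->C; (1,3):dx=+6,dy=+4->C; (1,4):dx=+1,dy=-2->D; (1,5):dx=-1,dy=-5->C
  (2,3):dx=+2,dy=+3->C; (2,4):dx=-3,dy=-3->C; (2,5):dx=-5,dy=-6->C; (3,4):dx=-5,dy=-6->C
  (3,5):dx=-7,dy=-9->C; (4,5):dx=-2,dy=-3->C
Step 2: C = 9, D = 1, total pairs = 10.
Step 3: tau = (C - D)/(n(n-1)/2) = (9 - 1)/10 = 0.800000.
Step 4: Exact two-sided p-value (enumerate n! = 120 permutations of y under H0): p = 0.083333.
Step 5: alpha = 0.1. reject H0.

tau_b = 0.8000 (C=9, D=1), p = 0.083333, reject H0.


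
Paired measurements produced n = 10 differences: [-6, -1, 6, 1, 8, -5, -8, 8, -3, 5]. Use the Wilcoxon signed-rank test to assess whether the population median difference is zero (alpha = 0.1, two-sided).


Step 1: Drop any zero differences (none here) and take |d_i|.
|d| = [6, 1, 6, 1, 8, 5, 8, 8, 3, 5]
Step 2: Midrank |d_i| (ties get averaged ranks).
ranks: |6|->6.5, |1|->1.5, |6|->6.5, |1|->1.5, |8|->9, |5|->4.5, |8|->9, |8|->9, |3|->3, |5|->4.5
Step 3: Attach original signs; sum ranks with positive sign and with negative sign.
W+ = 6.5 + 1.5 + 9 + 9 + 4.5 = 30.5
W- = 6.5 + 1.5 + 4.5 + 9 + 3 = 24.5
(Check: W+ + W- = 55 should equal n(n+1)/2 = 55.)
Step 4: Test statistic W = min(W+, W-) = 24.5.
Step 5: Ties in |d|, so use the tie-corrected normal approximation.
        E[W] = n(n+1)/4 = 10*11/4 = 27.5.
        Tie groups: |d|=1 (t=2), |d|=5 (t=2), |d|=6 (t=2), |d|=8 (t=3); sum(t^3 - t) = 42.
        Var[W] = n(n+1)(2n+1)/24 - sum(t^3-t)/48 = 2310/24 - 42/48 = 95.375.
        z = (W - E[W]) / sqrt(Var[W]) = (24.5 - 27.5) / 9.7660 = -0.3072.
        Two-sided p = 2*Phi(z) = 0.758700.
Step 6: alpha = 0.1. fail to reject H0.

W+ = 30.5, W- = 24.5, W = min = 24.5, p = 0.758700, fail to reject H0.


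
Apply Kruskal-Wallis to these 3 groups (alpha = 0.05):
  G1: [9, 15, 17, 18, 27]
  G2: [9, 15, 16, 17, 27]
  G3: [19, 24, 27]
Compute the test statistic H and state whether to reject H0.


Step 1: Combine all N = 13 observations and assign midranks.
sorted (value, group, rank): (9,G1,1.5), (9,G2,1.5), (15,G1,3.5), (15,G2,3.5), (16,G2,5), (17,G1,6.5), (17,G2,6.5), (18,G1,8), (19,G3,9), (24,G3,10), (27,G1,12), (27,G2,12), (27,G3,12)
Step 2: Sum ranks within each group.
R_1 = 31.5 (n_1 = 5)
R_2 = 28.5 (n_2 = 5)
R_3 = 31 (n_3 = 3)
Step 3: H = 12/(N(N+1)) * sum(R_i^2/n_i) - 3(N+1)
     = 12/(13*14) * (31.5^2/5 + 28.5^2/5 + 31^2/3) - 3*14
     = 0.065934 * 681.233 - 42
     = 2.916484.
Step 4: Ties present; correction factor C = 1 - 42/(13^3 - 13) = 0.980769. Corrected H = 2.916484 / 0.980769 = 2.973669.
Step 5: Under H0, H ~ chi^2(2); p-value = 0.226087.
Step 6: alpha = 0.05. fail to reject H0.

H = 2.9737, df = 2, p = 0.226087, fail to reject H0.


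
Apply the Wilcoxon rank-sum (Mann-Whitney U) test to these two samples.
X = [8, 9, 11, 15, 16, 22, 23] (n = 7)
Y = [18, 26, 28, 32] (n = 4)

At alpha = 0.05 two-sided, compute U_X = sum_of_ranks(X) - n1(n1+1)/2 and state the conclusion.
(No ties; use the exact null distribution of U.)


Step 1: Combine and sort all 11 observations; assign midranks.
sorted (value, group): (8,X), (9,X), (11,X), (15,X), (16,X), (18,Y), (22,X), (23,X), (26,Y), (28,Y), (32,Y)
ranks: 8->1, 9->2, 11->3, 15->4, 16->5, 18->6, 22->7, 23->8, 26->9, 28->10, 32->11
Step 2: Rank sum for X: R1 = 1 + 2 + 3 + 4 + 5 + 7 + 8 = 30.
Step 3: U_X = R1 - n1(n1+1)/2 = 30 - 7*8/2 = 30 - 28 = 2.
       U_Y = n1*n2 - U_X = 28 - 2 = 26.
Step 4: No ties, so the exact null distribution of U (based on enumerating the C(11,7) = 330 equally likely rank assignments) gives the two-sided p-value.
Step 5: p-value = 0.024242; compare to alpha = 0.05. reject H0.

U_X = 2, p = 0.024242, reject H0 at alpha = 0.05.


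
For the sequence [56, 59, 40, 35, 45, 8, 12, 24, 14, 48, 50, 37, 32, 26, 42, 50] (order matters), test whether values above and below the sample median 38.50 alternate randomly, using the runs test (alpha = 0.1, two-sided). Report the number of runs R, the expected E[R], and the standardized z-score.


Step 1: Compute median = 38.50; label A = above, B = below.
Labels in order: AAABABBBBAABBBAA  (n_A = 8, n_B = 8)
Step 2: Count runs R = 7.
Step 3: Under H0 (random ordering), E[R] = 2*n_A*n_B/(n_A+n_B) + 1 = 2*8*8/16 + 1 = 9.0000.
        Var[R] = 2*n_A*n_B*(2*n_A*n_B - n_A - n_B) / ((n_A+n_B)^2 * (n_A+n_B-1)) = 14336/3840 = 3.7333.
        SD[R] = 1.9322.
Step 4: Continuity-corrected z = (R + 0.5 - E[R]) / SD[R] = (7 + 0.5 - 9.0000) / 1.9322 = -0.7763.
Step 5: Two-sided p-value via normal approximation = 2*(1 - Phi(|z|)) = 0.437558.
Step 6: alpha = 0.1. fail to reject H0.

R = 7, z = -0.7763, p = 0.437558, fail to reject H0.


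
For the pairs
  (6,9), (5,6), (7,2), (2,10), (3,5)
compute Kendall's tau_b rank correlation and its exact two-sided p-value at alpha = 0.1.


Step 1: Enumerate the 10 unordered pairs (i,j) with i<j and classify each by sign(x_j-x_i) * sign(y_j-y_i).
  (1,2):dx=-1,dy=-3->C; (1,3):dx=+1,dy=-7->D; (1,4):dx=-4,dy=+1->D; (1,5):dx=-3,dy=-4->C
  (2,3):dx=+2,dy=-4->D; (2,4):dx=-3,dy=+4->D; (2,5):dx=-2,dy=-1->C; (3,4):dx=-5,dy=+8->D
  (3,5):dx=-4,dy=+3->D; (4,5):dx=+1,dy=-5->D
Step 2: C = 3, D = 7, total pairs = 10.
Step 3: tau = (C - D)/(n(n-1)/2) = (3 - 7)/10 = -0.400000.
Step 4: Exact two-sided p-value (enumerate n! = 120 permutations of y under H0): p = 0.483333.
Step 5: alpha = 0.1. fail to reject H0.

tau_b = -0.4000 (C=3, D=7), p = 0.483333, fail to reject H0.


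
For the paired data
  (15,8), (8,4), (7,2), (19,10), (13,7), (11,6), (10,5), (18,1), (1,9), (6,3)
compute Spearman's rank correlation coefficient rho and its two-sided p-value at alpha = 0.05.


Step 1: Rank x and y separately (midranks; no ties here).
rank(x): 15->8, 8->4, 7->3, 19->10, 13->7, 11->6, 10->5, 18->9, 1->1, 6->2
rank(y): 8->8, 4->4, 2->2, 10->10, 7->7, 6->6, 5->5, 1->1, 9->9, 3->3
Step 2: d_i = R_x(i) - R_y(i); compute d_i^2.
  (8-8)^2=0, (4-4)^2=0, (3-2)^2=1, (10-10)^2=0, (7-7)^2=0, (6-6)^2=0, (5-5)^2=0, (9-1)^2=64, (1-9)^2=64, (2-3)^2=1
sum(d^2) = 130.
Step 3: rho = 1 - 6*130 / (10*(10^2 - 1)) = 1 - 780/990 = 0.212121.
Step 4: Under H0, t = rho * sqrt((n-2)/(1-rho^2)) = 0.6139 ~ t(8).
Step 5: Two-sided p-value from the t-distribution with 8 df = 0.556306.
Step 6: alpha = 0.05. fail to reject H0.

rho = 0.2121, p = 0.556306, fail to reject H0 at alpha = 0.05.


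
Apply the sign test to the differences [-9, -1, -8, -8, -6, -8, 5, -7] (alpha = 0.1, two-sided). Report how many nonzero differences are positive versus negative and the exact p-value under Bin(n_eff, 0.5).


Step 1: Discard zero differences. Original n = 8; n_eff = number of nonzero differences = 8.
Nonzero differences (with sign): -9, -1, -8, -8, -6, -8, +5, -7
Step 2: Count signs: positive = 1, negative = 7.
Step 3: Under H0: P(positive) = 0.5, so the number of positives S ~ Bin(8, 0.5).
Step 4: Two-sided exact p-value = sum of Bin(8,0.5) probabilities at or below the observed probability = 0.070312.
Step 5: alpha = 0.1. reject H0.

n_eff = 8, pos = 1, neg = 7, p = 0.070312, reject H0.


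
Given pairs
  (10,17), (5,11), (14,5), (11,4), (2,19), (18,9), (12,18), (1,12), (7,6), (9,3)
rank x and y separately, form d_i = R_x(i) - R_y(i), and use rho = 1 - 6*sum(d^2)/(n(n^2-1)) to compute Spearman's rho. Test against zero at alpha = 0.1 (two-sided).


Step 1: Rank x and y separately (midranks; no ties here).
rank(x): 10->6, 5->3, 14->9, 11->7, 2->2, 18->10, 12->8, 1->1, 7->4, 9->5
rank(y): 17->8, 11->6, 5->3, 4->2, 19->10, 9->5, 18->9, 12->7, 6->4, 3->1
Step 2: d_i = R_x(i) - R_y(i); compute d_i^2.
  (6-8)^2=4, (3-6)^2=9, (9-3)^2=36, (7-2)^2=25, (2-10)^2=64, (10-5)^2=25, (8-9)^2=1, (1-7)^2=36, (4-4)^2=0, (5-1)^2=16
sum(d^2) = 216.
Step 3: rho = 1 - 6*216 / (10*(10^2 - 1)) = 1 - 1296/990 = -0.309091.
Step 4: Under H0, t = rho * sqrt((n-2)/(1-rho^2)) = -0.9193 ~ t(8).
Step 5: Two-sided p-value from the t-distribution with 8 df = 0.384841.
Step 6: alpha = 0.1. fail to reject H0.

rho = -0.3091, p = 0.384841, fail to reject H0 at alpha = 0.1.


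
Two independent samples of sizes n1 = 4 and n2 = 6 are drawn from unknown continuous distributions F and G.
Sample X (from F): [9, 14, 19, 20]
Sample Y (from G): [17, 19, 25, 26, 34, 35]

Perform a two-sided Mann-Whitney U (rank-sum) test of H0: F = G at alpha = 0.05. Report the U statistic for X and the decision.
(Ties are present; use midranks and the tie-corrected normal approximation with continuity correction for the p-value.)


Step 1: Combine and sort all 10 observations; assign midranks.
sorted (value, group): (9,X), (14,X), (17,Y), (19,X), (19,Y), (20,X), (25,Y), (26,Y), (34,Y), (35,Y)
ranks: 9->1, 14->2, 17->3, 19->4.5, 19->4.5, 20->6, 25->7, 26->8, 34->9, 35->10
Step 2: Rank sum for X: R1 = 1 + 2 + 4.5 + 6 = 13.5.
Step 3: U_X = R1 - n1(n1+1)/2 = 13.5 - 4*5/2 = 13.5 - 10 = 3.5.
       U_Y = n1*n2 - U_X = 24 - 3.5 = 20.5.
Step 4: Ties are present, so use the tie-corrected normal approximation (with continuity correction) for the p-value.
Step 5: p-value = 0.087118; compare to alpha = 0.05. fail to reject H0.

U_X = 3.5, p = 0.087118, fail to reject H0 at alpha = 0.05.


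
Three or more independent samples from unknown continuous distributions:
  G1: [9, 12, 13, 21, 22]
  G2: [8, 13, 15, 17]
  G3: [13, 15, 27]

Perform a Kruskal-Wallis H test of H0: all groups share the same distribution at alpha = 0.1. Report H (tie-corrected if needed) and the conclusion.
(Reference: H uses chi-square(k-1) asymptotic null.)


Step 1: Combine all N = 12 observations and assign midranks.
sorted (value, group, rank): (8,G2,1), (9,G1,2), (12,G1,3), (13,G1,5), (13,G2,5), (13,G3,5), (15,G2,7.5), (15,G3,7.5), (17,G2,9), (21,G1,10), (22,G1,11), (27,G3,12)
Step 2: Sum ranks within each group.
R_1 = 31 (n_1 = 5)
R_2 = 22.5 (n_2 = 4)
R_3 = 24.5 (n_3 = 3)
Step 3: H = 12/(N(N+1)) * sum(R_i^2/n_i) - 3(N+1)
     = 12/(12*13) * (31^2/5 + 22.5^2/4 + 24.5^2/3) - 3*13
     = 0.076923 * 518.846 - 39
     = 0.911218.
Step 4: Ties present; correction factor C = 1 - 30/(12^3 - 12) = 0.982517. Corrected H = 0.911218 / 0.982517 = 0.927432.
Step 5: Under H0, H ~ chi^2(2); p-value = 0.628942.
Step 6: alpha = 0.1. fail to reject H0.

H = 0.9274, df = 2, p = 0.628942, fail to reject H0.


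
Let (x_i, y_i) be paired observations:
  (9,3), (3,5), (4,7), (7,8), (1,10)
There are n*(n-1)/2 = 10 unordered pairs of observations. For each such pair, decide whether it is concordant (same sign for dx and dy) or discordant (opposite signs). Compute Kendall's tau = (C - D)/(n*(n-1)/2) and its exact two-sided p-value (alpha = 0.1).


Step 1: Enumerate the 10 unordered pairs (i,j) with i<j and classify each by sign(x_j-x_i) * sign(y_j-y_i).
  (1,2):dx=-6,dy=+2->D; (1,3):dx=-5,dy=+4->D; (1,4):dx=-2,dy=+5->D; (1,5):dx=-8,dy=+7->D
  (2,3):dx=+1,dy=+2->C; (2,4):dx=+4,dy=+3->C; (2,5):dx=-2,dy=+5->D; (3,4):dx=+3,dy=+1->C
  (3,5):dx=-3,dy=+3->D; (4,5):dx=-6,dy=+2->D
Step 2: C = 3, D = 7, total pairs = 10.
Step 3: tau = (C - D)/(n(n-1)/2) = (3 - 7)/10 = -0.400000.
Step 4: Exact two-sided p-value (enumerate n! = 120 permutations of y under H0): p = 0.483333.
Step 5: alpha = 0.1. fail to reject H0.

tau_b = -0.4000 (C=3, D=7), p = 0.483333, fail to reject H0.


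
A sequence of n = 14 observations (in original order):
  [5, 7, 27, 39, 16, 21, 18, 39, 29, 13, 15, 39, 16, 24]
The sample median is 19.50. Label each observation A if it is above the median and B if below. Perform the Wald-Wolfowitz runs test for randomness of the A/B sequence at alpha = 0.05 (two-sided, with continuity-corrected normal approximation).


Step 1: Compute median = 19.50; label A = above, B = below.
Labels in order: BBAABABAABBABA  (n_A = 7, n_B = 7)
Step 2: Count runs R = 10.
Step 3: Under H0 (random ordering), E[R] = 2*n_A*n_B/(n_A+n_B) + 1 = 2*7*7/14 + 1 = 8.0000.
        Var[R] = 2*n_A*n_B*(2*n_A*n_B - n_A - n_B) / ((n_A+n_B)^2 * (n_A+n_B-1)) = 8232/2548 = 3.2308.
        SD[R] = 1.7974.
Step 4: Continuity-corrected z = (R - 0.5 - E[R]) / SD[R] = (10 - 0.5 - 8.0000) / 1.7974 = 0.8345.
Step 5: Two-sided p-value via normal approximation = 2*(1 - Phi(|z|)) = 0.403986.
Step 6: alpha = 0.05. fail to reject H0.

R = 10, z = 0.8345, p = 0.403986, fail to reject H0.


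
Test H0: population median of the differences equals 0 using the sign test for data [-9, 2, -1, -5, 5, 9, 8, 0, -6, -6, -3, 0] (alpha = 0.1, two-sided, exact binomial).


Step 1: Discard zero differences. Original n = 12; n_eff = number of nonzero differences = 10.
Nonzero differences (with sign): -9, +2, -1, -5, +5, +9, +8, -6, -6, -3
Step 2: Count signs: positive = 4, negative = 6.
Step 3: Under H0: P(positive) = 0.5, so the number of positives S ~ Bin(10, 0.5).
Step 4: Two-sided exact p-value = sum of Bin(10,0.5) probabilities at or below the observed probability = 0.753906.
Step 5: alpha = 0.1. fail to reject H0.

n_eff = 10, pos = 4, neg = 6, p = 0.753906, fail to reject H0.


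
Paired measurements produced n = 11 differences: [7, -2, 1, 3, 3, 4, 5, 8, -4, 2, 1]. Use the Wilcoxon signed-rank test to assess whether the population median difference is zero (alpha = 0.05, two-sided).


Step 1: Drop any zero differences (none here) and take |d_i|.
|d| = [7, 2, 1, 3, 3, 4, 5, 8, 4, 2, 1]
Step 2: Midrank |d_i| (ties get averaged ranks).
ranks: |7|->10, |2|->3.5, |1|->1.5, |3|->5.5, |3|->5.5, |4|->7.5, |5|->9, |8|->11, |4|->7.5, |2|->3.5, |1|->1.5
Step 3: Attach original signs; sum ranks with positive sign and with negative sign.
W+ = 10 + 1.5 + 5.5 + 5.5 + 7.5 + 9 + 11 + 3.5 + 1.5 = 55
W- = 3.5 + 7.5 = 11
(Check: W+ + W- = 66 should equal n(n+1)/2 = 66.)
Step 4: Test statistic W = min(W+, W-) = 11.
Step 5: Ties in |d|, so use the tie-corrected normal approximation.
        E[W] = n(n+1)/4 = 11*12/4 = 33.
        Tie groups: |d|=1 (t=2), |d|=2 (t=2), |d|=3 (t=2), |d|=4 (t=2); sum(t^3 - t) = 24.
        Var[W] = n(n+1)(2n+1)/24 - sum(t^3-t)/48 = 3036/24 - 24/48 = 126.
        z = (W - E[W]) / sqrt(Var[W]) = (11 - 33) / 11.2250 = -1.9599.
        Two-sided p = 2*Phi(z) = 0.050006.
Step 6: alpha = 0.05. fail to reject H0.

W+ = 55, W- = 11, W = min = 11, p = 0.050006, fail to reject H0.


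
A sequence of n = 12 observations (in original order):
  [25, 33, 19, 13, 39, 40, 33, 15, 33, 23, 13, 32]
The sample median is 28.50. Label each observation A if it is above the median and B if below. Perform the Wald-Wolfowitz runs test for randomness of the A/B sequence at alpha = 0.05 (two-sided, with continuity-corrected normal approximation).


Step 1: Compute median = 28.50; label A = above, B = below.
Labels in order: BABBAAABABBA  (n_A = 6, n_B = 6)
Step 2: Count runs R = 8.
Step 3: Under H0 (random ordering), E[R] = 2*n_A*n_B/(n_A+n_B) + 1 = 2*6*6/12 + 1 = 7.0000.
        Var[R] = 2*n_A*n_B*(2*n_A*n_B - n_A - n_B) / ((n_A+n_B)^2 * (n_A+n_B-1)) = 4320/1584 = 2.7273.
        SD[R] = 1.6514.
Step 4: Continuity-corrected z = (R - 0.5 - E[R]) / SD[R] = (8 - 0.5 - 7.0000) / 1.6514 = 0.3028.
Step 5: Two-sided p-value via normal approximation = 2*(1 - Phi(|z|)) = 0.762069.
Step 6: alpha = 0.05. fail to reject H0.

R = 8, z = 0.3028, p = 0.762069, fail to reject H0.


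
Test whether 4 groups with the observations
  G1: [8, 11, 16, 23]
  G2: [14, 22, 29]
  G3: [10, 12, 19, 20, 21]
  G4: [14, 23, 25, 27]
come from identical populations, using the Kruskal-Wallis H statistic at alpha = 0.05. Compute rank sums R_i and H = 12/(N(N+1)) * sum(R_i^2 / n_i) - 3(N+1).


Step 1: Combine all N = 16 observations and assign midranks.
sorted (value, group, rank): (8,G1,1), (10,G3,2), (11,G1,3), (12,G3,4), (14,G2,5.5), (14,G4,5.5), (16,G1,7), (19,G3,8), (20,G3,9), (21,G3,10), (22,G2,11), (23,G1,12.5), (23,G4,12.5), (25,G4,14), (27,G4,15), (29,G2,16)
Step 2: Sum ranks within each group.
R_1 = 23.5 (n_1 = 4)
R_2 = 32.5 (n_2 = 3)
R_3 = 33 (n_3 = 5)
R_4 = 47 (n_4 = 4)
Step 3: H = 12/(N(N+1)) * sum(R_i^2/n_i) - 3(N+1)
     = 12/(16*17) * (23.5^2/4 + 32.5^2/3 + 33^2/5 + 47^2/4) - 3*17
     = 0.044118 * 1260.2 - 51
     = 4.596875.
Step 4: Ties present; correction factor C = 1 - 12/(16^3 - 16) = 0.997059. Corrected H = 4.596875 / 0.997059 = 4.610435.
Step 5: Under H0, H ~ chi^2(3); p-value = 0.202649.
Step 6: alpha = 0.05. fail to reject H0.

H = 4.6104, df = 3, p = 0.202649, fail to reject H0.
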